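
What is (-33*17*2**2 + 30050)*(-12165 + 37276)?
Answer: 698236466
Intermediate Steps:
(-33*17*2**2 + 30050)*(-12165 + 37276) = (-561*4 + 30050)*25111 = (-2244 + 30050)*25111 = 27806*25111 = 698236466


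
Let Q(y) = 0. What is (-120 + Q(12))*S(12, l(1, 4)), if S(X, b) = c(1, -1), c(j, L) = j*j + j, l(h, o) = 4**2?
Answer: -240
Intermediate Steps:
l(h, o) = 16
c(j, L) = j + j**2 (c(j, L) = j**2 + j = j + j**2)
S(X, b) = 2 (S(X, b) = 1*(1 + 1) = 1*2 = 2)
(-120 + Q(12))*S(12, l(1, 4)) = (-120 + 0)*2 = -120*2 = -240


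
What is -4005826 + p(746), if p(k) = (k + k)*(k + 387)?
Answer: -2315390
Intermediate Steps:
p(k) = 2*k*(387 + k) (p(k) = (2*k)*(387 + k) = 2*k*(387 + k))
-4005826 + p(746) = -4005826 + 2*746*(387 + 746) = -4005826 + 2*746*1133 = -4005826 + 1690436 = -2315390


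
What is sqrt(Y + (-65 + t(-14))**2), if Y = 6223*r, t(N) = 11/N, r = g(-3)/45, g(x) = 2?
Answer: sqrt(203051305)/210 ≈ 67.855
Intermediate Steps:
r = 2/45 ≈ 0.044444
Y = 12446/45 (Y = 6223*(2/45) = 12446/45 ≈ 276.58)
sqrt(Y + (-65 + t(-14))**2) = sqrt(12446/45 + (-65 + 11/(-14))**2) = sqrt(12446/45 + (-65 + 11*(-1/14))**2) = sqrt(12446/45 + (-65 - 11/14)**2) = sqrt(12446/45 + (-921/14)**2) = sqrt(12446/45 + 848241/196) = sqrt(40610261/8820) = sqrt(203051305)/210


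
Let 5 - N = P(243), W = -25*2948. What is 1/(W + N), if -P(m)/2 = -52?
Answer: -1/73799 ≈ -1.3550e-5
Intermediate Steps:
P(m) = 104 (P(m) = -2*(-52) = 104)
W = -73700
N = -99 (N = 5 - 1*104 = 5 - 104 = -99)
1/(W + N) = 1/(-73700 - 99) = 1/(-73799) = -1/73799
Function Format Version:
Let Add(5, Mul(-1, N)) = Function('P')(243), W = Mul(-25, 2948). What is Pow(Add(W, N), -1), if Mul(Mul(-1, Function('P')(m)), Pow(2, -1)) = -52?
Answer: Rational(-1, 73799) ≈ -1.3550e-5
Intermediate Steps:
Function('P')(m) = 104 (Function('P')(m) = Mul(-2, -52) = 104)
W = -73700
N = -99 (N = Add(5, Mul(-1, 104)) = Add(5, -104) = -99)
Pow(Add(W, N), -1) = Pow(Add(-73700, -99), -1) = Pow(-73799, -1) = Rational(-1, 73799)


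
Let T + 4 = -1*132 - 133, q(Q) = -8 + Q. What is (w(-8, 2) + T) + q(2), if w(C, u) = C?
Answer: -283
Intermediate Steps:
T = -269 (T = -4 + (-1*132 - 133) = -4 + (-132 - 133) = -4 - 265 = -269)
(w(-8, 2) + T) + q(2) = (-8 - 269) + (-8 + 2) = -277 - 6 = -283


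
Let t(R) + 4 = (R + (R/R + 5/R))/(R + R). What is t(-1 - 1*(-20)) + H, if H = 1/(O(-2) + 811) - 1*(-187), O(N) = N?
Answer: 107202121/584098 ≈ 183.53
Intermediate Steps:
t(R) = -4 + (1 + R + 5/R)/(2*R) (t(R) = -4 + (R + (R/R + 5/R))/(R + R) = -4 + (R + (1 + 5/R))/((2*R)) = -4 + (1 + R + 5/R)*(1/(2*R)) = -4 + (1 + R + 5/R)/(2*R))
H = 151284/809 (H = 1/(-2 + 811) - 1*(-187) = 1/809 + 187 = 151284/809 ≈ 187.00)
t(-1 - 1*(-20)) + H = (5 + (-1 - 1*(-20)) - 7*(-1 - 1*(-20))²)/(2*(-1 - 1*(-20))²) + 151284/809 = (5 + (-1 + 20) - 7*(-1 + 20)²)/(2*(-1 + 20)²) + 151284/809 = (½)*(5 + 19 - 7*19²)/19² + 151284/809 = (½)*(1/361)*(5 + 19 - 7*361) + 151284/809 = (½)*(1/361)*(5 + 19 - 2527) + 151284/809 = (½)*(1/361)*(-2503) + 151284/809 = -2503/722 + 151284/809 = 107202121/584098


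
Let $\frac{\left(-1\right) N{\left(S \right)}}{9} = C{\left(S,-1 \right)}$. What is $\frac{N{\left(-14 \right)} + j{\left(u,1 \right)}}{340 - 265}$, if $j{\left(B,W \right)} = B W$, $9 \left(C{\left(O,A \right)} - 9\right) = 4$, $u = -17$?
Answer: $- \frac{34}{25} \approx -1.36$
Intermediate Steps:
$C{\left(O,A \right)} = \frac{85}{9}$ ($C{\left(O,A \right)} = 9 + \frac{1}{9} \cdot 4 = 9 + \frac{4}{9} = \frac{85}{9}$)
$N{\left(S \right)} = -85$ ($N{\left(S \right)} = \left(-9\right) \frac{85}{9} = -85$)
$\frac{N{\left(-14 \right)} + j{\left(u,1 \right)}}{340 - 265} = \frac{-85 - 17}{340 - 265} = \frac{-85 - 17}{75} = \left(-102\right) \frac{1}{75} = - \frac{34}{25}$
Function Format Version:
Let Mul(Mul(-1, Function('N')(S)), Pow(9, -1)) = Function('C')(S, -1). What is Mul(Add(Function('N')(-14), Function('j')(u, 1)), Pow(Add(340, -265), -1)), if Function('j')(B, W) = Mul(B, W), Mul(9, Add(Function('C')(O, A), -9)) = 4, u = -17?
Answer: Rational(-34, 25) ≈ -1.3600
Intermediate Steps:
Function('C')(O, A) = Rational(85, 9) (Function('C')(O, A) = Add(9, Mul(Rational(1, 9), 4)) = Add(9, Rational(4, 9)) = Rational(85, 9))
Function('N')(S) = -85 (Function('N')(S) = Mul(-9, Rational(85, 9)) = -85)
Mul(Add(Function('N')(-14), Function('j')(u, 1)), Pow(Add(340, -265), -1)) = Mul(Add(-85, Mul(-17, 1)), Pow(Add(340, -265), -1)) = Mul(Add(-85, -17), Pow(75, -1)) = Mul(-102, Rational(1, 75)) = Rational(-34, 25)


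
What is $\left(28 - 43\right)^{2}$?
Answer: $225$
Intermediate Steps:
$\left(28 - 43\right)^{2} = \left(-15\right)^{2} = 225$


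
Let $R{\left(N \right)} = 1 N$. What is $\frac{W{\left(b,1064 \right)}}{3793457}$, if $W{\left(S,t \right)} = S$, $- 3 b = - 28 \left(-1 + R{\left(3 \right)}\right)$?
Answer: $\frac{56}{11380371} \approx 4.9208 \cdot 10^{-6}$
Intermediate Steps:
$R{\left(N \right)} = N$
$b = \frac{56}{3}$ ($b = - \frac{\left(-28\right) \left(-1 + 3\right)}{3} = - \frac{\left(-28\right) 2}{3} = \left(- \frac{1}{3}\right) \left(-56\right) = \frac{56}{3} \approx 18.667$)
$\frac{W{\left(b,1064 \right)}}{3793457} = \frac{56}{3 \cdot 3793457} = \frac{56}{3} \cdot \frac{1}{3793457} = \frac{56}{11380371}$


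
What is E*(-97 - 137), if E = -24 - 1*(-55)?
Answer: -7254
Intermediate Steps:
E = 31 (E = -24 + 55 = 31)
E*(-97 - 137) = 31*(-97 - 137) = 31*(-234) = -7254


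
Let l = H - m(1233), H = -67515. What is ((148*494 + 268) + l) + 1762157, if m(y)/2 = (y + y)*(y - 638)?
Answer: -1166518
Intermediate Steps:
m(y) = 4*y*(-638 + y) (m(y) = 2*((y + y)*(y - 638)) = 2*((2*y)*(-638 + y)) = 2*(2*y*(-638 + y)) = 4*y*(-638 + y))
l = -3002055 (l = -67515 - 4*1233*(-638 + 1233) = -67515 - 4*1233*595 = -67515 - 1*2934540 = -67515 - 2934540 = -3002055)
((148*494 + 268) + l) + 1762157 = ((148*494 + 268) - 3002055) + 1762157 = ((73112 + 268) - 3002055) + 1762157 = (73380 - 3002055) + 1762157 = -2928675 + 1762157 = -1166518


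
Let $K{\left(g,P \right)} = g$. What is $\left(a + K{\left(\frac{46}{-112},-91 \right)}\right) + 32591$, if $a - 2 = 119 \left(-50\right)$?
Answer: $\frac{1491985}{56} \approx 26643.0$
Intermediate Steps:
$a = -5948$ ($a = 2 + 119 \left(-50\right) = 2 - 5950 = -5948$)
$\left(a + K{\left(\frac{46}{-112},-91 \right)}\right) + 32591 = \left(-5948 + \frac{46}{-112}\right) + 32591 = \left(-5948 + 46 \left(- \frac{1}{112}\right)\right) + 32591 = \left(-5948 - \frac{23}{56}\right) + 32591 = - \frac{333111}{56} + 32591 = \frac{1491985}{56}$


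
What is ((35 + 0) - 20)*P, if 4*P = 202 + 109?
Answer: 4665/4 ≈ 1166.3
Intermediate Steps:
P = 311/4 (P = (202 + 109)/4 = (¼)*311 = 311/4 ≈ 77.750)
((35 + 0) - 20)*P = ((35 + 0) - 20)*(311/4) = (35 - 20)*(311/4) = 15*(311/4) = 4665/4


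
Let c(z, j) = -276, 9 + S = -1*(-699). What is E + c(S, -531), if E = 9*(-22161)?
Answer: -199725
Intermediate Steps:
E = -199449
S = 690 (S = -9 - 1*(-699) = -9 + 699 = 690)
E + c(S, -531) = -199449 - 276 = -199725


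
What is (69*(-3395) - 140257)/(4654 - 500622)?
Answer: 23407/30998 ≈ 0.75511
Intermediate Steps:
(69*(-3395) - 140257)/(4654 - 500622) = (-234255 - 140257)/(-495968) = -374512*(-1/495968) = 23407/30998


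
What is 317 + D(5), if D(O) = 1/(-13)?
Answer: 4120/13 ≈ 316.92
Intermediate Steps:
D(O) = -1/13
317 + D(5) = 317 - 1/13 = 4120/13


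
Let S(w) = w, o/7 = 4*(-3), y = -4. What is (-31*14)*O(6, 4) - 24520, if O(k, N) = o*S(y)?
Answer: -170344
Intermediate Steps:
o = -84 (o = 7*(4*(-3)) = 7*(-12) = -84)
O(k, N) = 336 (O(k, N) = -84*(-4) = 336)
(-31*14)*O(6, 4) - 24520 = -31*14*336 - 24520 = -434*336 - 24520 = -145824 - 24520 = -170344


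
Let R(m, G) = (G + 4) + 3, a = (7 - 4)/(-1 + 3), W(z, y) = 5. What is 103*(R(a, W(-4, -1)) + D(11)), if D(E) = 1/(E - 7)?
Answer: 5047/4 ≈ 1261.8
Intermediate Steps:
D(E) = 1/(-7 + E)
a = 3/2 ≈ 1.5000
R(m, G) = 7 + G (R(m, G) = (4 + G) + 3 = 7 + G)
103*(R(a, W(-4, -1)) + D(11)) = 103*((7 + 5) + 1/(-7 + 11)) = 103*(12 + 1/4) = 103*(49/4) = 5047/4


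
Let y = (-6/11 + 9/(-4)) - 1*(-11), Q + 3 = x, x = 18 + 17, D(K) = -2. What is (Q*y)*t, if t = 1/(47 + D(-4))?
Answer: 2888/495 ≈ 5.8343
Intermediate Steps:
x = 35
Q = 32 (Q = -3 + 35 = 32)
t = 1/45 (t = 1/(47 - 2) = 1/45 ≈ 0.022222)
y = 361/44 (y = (-6*1/11 + 9*(-¼)) + 11 = (-6/11 - 9/4) + 11 = -123/44 + 11 = 361/44 ≈ 8.2045)
(Q*y)*t = (32*(361/44))*(1/45) = (2888/11)*(1/45) = 2888/495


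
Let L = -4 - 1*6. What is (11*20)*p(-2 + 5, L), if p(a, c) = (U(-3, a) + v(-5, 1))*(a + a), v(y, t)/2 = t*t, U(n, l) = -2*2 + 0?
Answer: -2640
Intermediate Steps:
L = -10 (L = -4 - 6 = -10)
U(n, l) = -4 (U(n, l) = -4 + 0 = -4)
v(y, t) = 2*t² (v(y, t) = 2*(t*t) = 2*t²)
p(a, c) = -4*a (p(a, c) = (-4 + 2*1²)*(a + a) = (-4 + 2*1)*(2*a) = (-4 + 2)*(2*a) = -4*a)
(11*20)*p(-2 + 5, L) = (11*20)*(-4*(-2 + 5)) = 220*(-4*3) = 220*(-12) = -2640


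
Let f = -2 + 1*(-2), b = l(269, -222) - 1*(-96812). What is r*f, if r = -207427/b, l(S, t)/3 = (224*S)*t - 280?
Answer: -207427/10008631 ≈ -0.020725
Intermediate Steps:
l(S, t) = -840 + 672*S*t (l(S, t) = 3*((224*S)*t - 280) = 3*(224*S*t - 280) = 3*(-280 + 224*S*t) = -840 + 672*S*t)
b = -40034524 (b = (-840 + 672*269*(-222)) - 1*(-96812) = (-840 - 40130496) + 96812 = -40131336 + 96812 = -40034524)
r = 207427/40034524 (r = -207427/(-40034524) = -207427*(-1/40034524) = 207427/40034524 ≈ 0.0051812)
f = -4 (f = -2 - 2 = -4)
r*f = (207427/40034524)*(-4) = -207427/10008631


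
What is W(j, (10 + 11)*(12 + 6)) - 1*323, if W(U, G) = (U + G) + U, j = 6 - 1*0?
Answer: 67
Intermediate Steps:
j = 6 (j = 6 + 0 = 6)
W(U, G) = G + 2*U (W(U, G) = (G + U) + U = G + 2*U)
W(j, (10 + 11)*(12 + 6)) - 1*323 = ((10 + 11)*(12 + 6) + 2*6) - 1*323 = (21*18 + 12) - 323 = (378 + 12) - 323 = 390 - 323 = 67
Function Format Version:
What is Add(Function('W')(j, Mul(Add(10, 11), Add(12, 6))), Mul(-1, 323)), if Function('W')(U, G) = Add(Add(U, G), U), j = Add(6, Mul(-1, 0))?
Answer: 67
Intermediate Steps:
j = 6 (j = Add(6, 0) = 6)
Function('W')(U, G) = Add(G, Mul(2, U)) (Function('W')(U, G) = Add(Add(G, U), U) = Add(G, Mul(2, U)))
Add(Function('W')(j, Mul(Add(10, 11), Add(12, 6))), Mul(-1, 323)) = Add(Add(Mul(Add(10, 11), Add(12, 6)), Mul(2, 6)), Mul(-1, 323)) = Add(Add(Mul(21, 18), 12), -323) = Add(Add(378, 12), -323) = Add(390, -323) = 67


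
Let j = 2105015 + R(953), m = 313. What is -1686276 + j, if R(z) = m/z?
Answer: 399058580/953 ≈ 4.1874e+5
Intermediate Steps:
R(z) = 313/z
j = 2006079608/953 (j = 2105015 + 313/953 = 2006079608/953 ≈ 2.1050e+6)
-1686276 + j = -1686276 + 2006079608/953 = 399058580/953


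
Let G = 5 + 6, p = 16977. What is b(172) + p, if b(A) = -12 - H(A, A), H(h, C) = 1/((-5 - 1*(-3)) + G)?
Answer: 152684/9 ≈ 16965.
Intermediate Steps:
G = 11
H(h, C) = ⅑ (H(h, C) = 1/((-5 - 1*(-3)) + 11) = 1/((-5 + 3) + 11) = 1/(-2 + 11) = 1/9 = ⅑)
b(A) = -109/9 (b(A) = -12 - 1*⅑ = -12 - ⅑ = -109/9)
b(172) + p = -109/9 + 16977 = 152684/9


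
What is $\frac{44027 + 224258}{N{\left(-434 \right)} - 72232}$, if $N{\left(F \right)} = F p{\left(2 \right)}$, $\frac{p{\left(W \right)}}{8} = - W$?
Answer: $- \frac{268285}{65288} \approx -4.1093$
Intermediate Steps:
$p{\left(W \right)} = - 8 W$ ($p{\left(W \right)} = 8 \left(- W\right) = - 8 W$)
$N{\left(F \right)} = - 16 F$ ($N{\left(F \right)} = F \left(\left(-8\right) 2\right) = F \left(-16\right) = - 16 F$)
$\frac{44027 + 224258}{N{\left(-434 \right)} - 72232} = \frac{44027 + 224258}{\left(-16\right) \left(-434\right) - 72232} = \frac{268285}{6944 - 72232} = \frac{268285}{-65288} = 268285 \left(- \frac{1}{65288}\right) = - \frac{268285}{65288}$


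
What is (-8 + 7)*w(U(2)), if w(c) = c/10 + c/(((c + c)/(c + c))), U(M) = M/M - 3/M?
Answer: 11/20 ≈ 0.55000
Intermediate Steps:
U(M) = 1 - 3/M
w(c) = 11*c/10 (w(c) = c*(⅒) + c/(((2*c)/((2*c)))) = c/10 + c/(((2*c)*(1/(2*c)))) = c/10 + c/1 = c/10 + c*1 = c/10 + c = 11*c/10)
(-8 + 7)*w(U(2)) = (-8 + 7)*(11*((-3 + 2)/2)/10) = -11*(½)*(-1)/10 = -11*(-1)/(10*2) = -1*(-11/20) = 11/20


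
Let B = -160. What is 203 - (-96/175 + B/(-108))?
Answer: 954767/4725 ≈ 202.07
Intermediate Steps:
203 - (-96/175 + B/(-108)) = 203 - (-96/175 - 160/(-108)) = 203 - (-96*1/175 - 160*(-1/108)) = 203 - (-96/175 + 40/27) = 203 - 1*4408/4725 = 203 - 4408/4725 = 954767/4725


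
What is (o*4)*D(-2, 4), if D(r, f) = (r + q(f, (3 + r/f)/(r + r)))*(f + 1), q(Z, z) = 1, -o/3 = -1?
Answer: -60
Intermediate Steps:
o = 3 (o = -3*(-1) = 3)
D(r, f) = (1 + f)*(1 + r) (D(r, f) = (r + 1)*(f + 1) = (1 + r)*(1 + f) = (1 + f)*(1 + r))
(o*4)*D(-2, 4) = (3*4)*(1 + 4 - 2 + 4*(-2)) = 12*(1 + 4 - 2 - 8) = 12*(-5) = -60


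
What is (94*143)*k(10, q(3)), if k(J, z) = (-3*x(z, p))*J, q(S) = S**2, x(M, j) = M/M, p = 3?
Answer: -403260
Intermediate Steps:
x(M, j) = 1
k(J, z) = -3*J (k(J, z) = (-3*1)*J = -3*J)
(94*143)*k(10, q(3)) = (94*143)*(-3*10) = 13442*(-30) = -403260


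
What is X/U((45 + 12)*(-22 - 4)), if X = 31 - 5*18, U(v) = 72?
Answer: -59/72 ≈ -0.81944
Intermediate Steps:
X = -59 (X = 31 - 90 = -59)
X/U((45 + 12)*(-22 - 4)) = -59/72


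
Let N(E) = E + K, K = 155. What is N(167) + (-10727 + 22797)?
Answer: 12392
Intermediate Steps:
N(E) = 155 + E (N(E) = E + 155 = 155 + E)
N(167) + (-10727 + 22797) = (155 + 167) + (-10727 + 22797) = 322 + 12070 = 12392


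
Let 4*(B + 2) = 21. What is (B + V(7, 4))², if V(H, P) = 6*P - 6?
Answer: 7225/16 ≈ 451.56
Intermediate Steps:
V(H, P) = -6 + 6*P
B = 13/4 (B = -2 + (¼)*21 = -2 + 21/4 = 13/4 ≈ 3.2500)
(B + V(7, 4))² = (13/4 + (-6 + 6*4))² = (13/4 + (-6 + 24))² = (13/4 + 18)² = (85/4)² = 7225/16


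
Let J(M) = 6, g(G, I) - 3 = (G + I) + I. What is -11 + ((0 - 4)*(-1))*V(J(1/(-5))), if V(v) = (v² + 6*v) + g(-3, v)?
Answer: 325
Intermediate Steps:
g(G, I) = 3 + G + 2*I (g(G, I) = 3 + ((G + I) + I) = 3 + (G + 2*I) = 3 + G + 2*I)
V(v) = v² + 8*v (V(v) = (v² + 6*v) + (3 - 3 + 2*v) = (v² + 6*v) + 2*v = v² + 8*v)
-11 + ((0 - 4)*(-1))*V(J(1/(-5))) = -11 + ((0 - 4)*(-1))*(6*(8 + 6)) = -11 + (-4*(-1))*(6*14) = -11 + 4*84 = -11 + 336 = 325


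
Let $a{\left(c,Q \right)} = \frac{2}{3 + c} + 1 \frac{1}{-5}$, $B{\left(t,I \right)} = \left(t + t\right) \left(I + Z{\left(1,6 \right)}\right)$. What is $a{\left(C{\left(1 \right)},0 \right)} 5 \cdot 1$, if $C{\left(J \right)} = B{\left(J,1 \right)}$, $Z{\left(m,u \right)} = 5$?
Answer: $- \frac{1}{3} \approx -0.33333$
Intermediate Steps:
$B{\left(t,I \right)} = 2 t \left(5 + I\right)$ ($B{\left(t,I \right)} = \left(t + t\right) \left(I + 5\right) = 2 t \left(5 + I\right)$)
$C{\left(J \right)} = 12 J$ ($C{\left(J \right)} = 2 J \left(5 + 1\right) = 2 J 6 = 12 J$)
$a{\left(c,Q \right)} = - \frac{1}{5} + \frac{2}{3 + c}$ ($a{\left(c,Q \right)} = \frac{2}{3 + c} + 1 \left(- \frac{1}{5}\right) = \frac{2}{3 + c} - \frac{1}{5} = - \frac{1}{5} + \frac{2}{3 + c}$)
$a{\left(C{\left(1 \right)},0 \right)} 5 \cdot 1 = \frac{7 - 12 \cdot 1}{5 \left(3 + 12 \cdot 1\right)} 5 \cdot 1 = \frac{7 - 12}{5 \left(3 + 12\right)} 5 \cdot 1 = \frac{7 - 12}{5 \cdot 15} \cdot 5 \cdot 1 = \frac{1}{5} \cdot \frac{1}{15} \left(-5\right) 5 \cdot 1 = \left(- \frac{1}{15}\right) 5 \cdot 1 = \left(- \frac{1}{3}\right) 1 = - \frac{1}{3}$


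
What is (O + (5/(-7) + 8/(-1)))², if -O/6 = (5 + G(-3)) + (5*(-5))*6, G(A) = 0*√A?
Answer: 36348841/49 ≈ 7.4181e+5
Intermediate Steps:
G(A) = 0
O = 870 (O = -6*((5 + 0) + (5*(-5))*6) = -6*(5 - 25*6) = -6*(5 - 150) = -6*(-145) = 870)
(O + (5/(-7) + 8/(-1)))² = (870 + (5/(-7) + 8/(-1)))² = (870 + (5*(-⅐) + 8*(-1)))² = (870 + (-5/7 - 8))² = (870 - 61/7)² = (6029/7)² = 36348841/49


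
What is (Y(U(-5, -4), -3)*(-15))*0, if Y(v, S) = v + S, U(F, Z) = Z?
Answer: 0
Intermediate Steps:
Y(v, S) = S + v
(Y(U(-5, -4), -3)*(-15))*0 = ((-3 - 4)*(-15))*0 = -7*(-15)*0 = 105*0 = 0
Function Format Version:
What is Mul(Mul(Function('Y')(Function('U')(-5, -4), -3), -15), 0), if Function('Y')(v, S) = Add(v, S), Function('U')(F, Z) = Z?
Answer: 0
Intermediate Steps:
Function('Y')(v, S) = Add(S, v)
Mul(Mul(Function('Y')(Function('U')(-5, -4), -3), -15), 0) = Mul(Mul(Add(-3, -4), -15), 0) = Mul(Mul(-7, -15), 0) = Mul(105, 0) = 0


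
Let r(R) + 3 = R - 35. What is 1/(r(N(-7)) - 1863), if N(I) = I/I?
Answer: -1/1900 ≈ -0.00052632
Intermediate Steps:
N(I) = 1
r(R) = -38 + R (r(R) = -3 + (R - 35) = -3 + (-35 + R) = -38 + R)
1/(r(N(-7)) - 1863) = 1/((-38 + 1) - 1863) = 1/(-37 - 1863) = 1/(-1900) = -1/1900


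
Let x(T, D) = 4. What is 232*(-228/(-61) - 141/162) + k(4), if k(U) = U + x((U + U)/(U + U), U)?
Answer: 1108796/1647 ≈ 673.22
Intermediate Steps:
k(U) = 4 + U (k(U) = U + 4 = 4 + U)
232*(-228/(-61) - 141/162) + k(4) = 232*(-228/(-61) - 141/162) + (4 + 4) = 232*(-228*(-1/61) - 141*1/162) + 8 = 232*(228/61 - 47/54) + 8 = 232*(9445/3294) + 8 = 1095620/1647 + 8 = 1108796/1647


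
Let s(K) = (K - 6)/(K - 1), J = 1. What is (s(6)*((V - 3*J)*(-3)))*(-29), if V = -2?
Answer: 0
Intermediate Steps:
s(K) = (-6 + K)/(-1 + K)
(s(6)*((V - 3*J)*(-3)))*(-29) = (((-6 + 6)/(-1 + 6))*((-2 - 3*1)*(-3)))*(-29) = ((0/5)*((-2 - 3)*(-3)))*(-29) = (((⅕)*0)*(-5*(-3)))*(-29) = (0*15)*(-29) = 0*(-29) = 0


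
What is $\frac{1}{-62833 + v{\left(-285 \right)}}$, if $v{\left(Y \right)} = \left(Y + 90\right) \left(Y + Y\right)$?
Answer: $\frac{1}{48317} \approx 2.0697 \cdot 10^{-5}$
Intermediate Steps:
$v{\left(Y \right)} = 2 Y \left(90 + Y\right)$ ($v{\left(Y \right)} = \left(90 + Y\right) 2 Y = 2 Y \left(90 + Y\right)$)
$\frac{1}{-62833 + v{\left(-285 \right)}} = \frac{1}{-62833 + 2 \left(-285\right) \left(90 - 285\right)} = \frac{1}{-62833 + 2 \left(-285\right) \left(-195\right)} = \frac{1}{-62833 + 111150} = \frac{1}{48317}$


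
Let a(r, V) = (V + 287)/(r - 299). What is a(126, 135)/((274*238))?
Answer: -211/5640838 ≈ -3.7406e-5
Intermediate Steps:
a(r, V) = (287 + V)/(-299 + r)
a(126, 135)/((274*238)) = ((287 + 135)/(-299 + 126))/((274*238)) = (422/(-173))/65212 = -1/173*422*(1/65212) = -422/173*1/65212 = -211/5640838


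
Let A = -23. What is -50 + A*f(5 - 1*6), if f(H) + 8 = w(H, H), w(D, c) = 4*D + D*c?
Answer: 203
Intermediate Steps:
f(H) = -8 + H*(4 + H)
-50 + A*f(5 - 1*6) = -50 - 23*(-8 + (5 - 1*6)*(4 + (5 - 1*6))) = -50 - 23*(-8 + (5 - 6)*(4 + (5 - 6))) = -50 - 23*(-8 - (4 - 1)) = -50 - 23*(-8 - 1*3) = -50 - 23*(-8 - 3) = -50 - 23*(-11) = -50 + 253 = 203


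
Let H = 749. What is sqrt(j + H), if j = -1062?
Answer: I*sqrt(313) ≈ 17.692*I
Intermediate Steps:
sqrt(j + H) = sqrt(-1062 + 749) = sqrt(-313) = I*sqrt(313)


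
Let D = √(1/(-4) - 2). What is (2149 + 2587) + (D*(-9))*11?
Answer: 4736 - 297*I/2 ≈ 4736.0 - 148.5*I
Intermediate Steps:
D = 3*I/2 (D = √(-¼ - 2) = √(-9/4) = 3*I/2 ≈ 1.5*I)
(2149 + 2587) + (D*(-9))*11 = (2149 + 2587) + ((3*I/2)*(-9))*11 = 4736 - 27*I/2*11 = 4736 - 297*I/2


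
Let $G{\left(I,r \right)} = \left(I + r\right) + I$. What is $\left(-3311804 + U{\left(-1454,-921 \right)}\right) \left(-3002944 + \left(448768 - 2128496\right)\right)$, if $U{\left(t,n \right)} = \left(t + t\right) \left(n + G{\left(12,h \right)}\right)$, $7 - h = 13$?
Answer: $3211751071360$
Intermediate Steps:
$h = -6$ ($h = 7 - 13 = -6$)
$G{\left(I,r \right)} = r + 2 I$
$U{\left(t,n \right)} = 2 t \left(18 + n\right)$ ($U{\left(t,n \right)} = \left(t + t\right) \left(n + \left(-6 + 2 \cdot 12\right)\right) = 2 t \left(n + \left(-6 + 24\right)\right) = 2 t \left(n + 18\right) = 2 t \left(18 + n\right)$)
$\left(-3311804 + U{\left(-1454,-921 \right)}\right) \left(-3002944 + \left(448768 - 2128496\right)\right) = \left(-3311804 + 2 \left(-1454\right) \left(18 - 921\right)\right) \left(-3002944 + \left(448768 - 2128496\right)\right) = \left(-3311804 + 2 \left(-1454\right) \left(-903\right)\right) \left(-3002944 + \left(448768 - 2128496\right)\right) = \left(-3311804 + 2625924\right) \left(-3002944 - 1679728\right) = \left(-685880\right) \left(-4682672\right) = 3211751071360$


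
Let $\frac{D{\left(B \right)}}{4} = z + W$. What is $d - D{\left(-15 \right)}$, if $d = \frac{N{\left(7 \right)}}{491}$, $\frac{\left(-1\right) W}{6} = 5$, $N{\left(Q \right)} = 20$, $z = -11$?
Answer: $\frac{80544}{491} \approx 164.04$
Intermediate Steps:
$W = -30$ ($W = \left(-6\right) 5 = -30$)
$d = \frac{20}{491} \approx 0.040733$
$D{\left(B \right)} = -164$ ($D{\left(B \right)} = 4 \left(-11 - 30\right) = 4 \left(-41\right) = -164$)
$d - D{\left(-15 \right)} = \frac{20}{491} - -164 = \frac{20}{491} + 164 = \frac{80544}{491}$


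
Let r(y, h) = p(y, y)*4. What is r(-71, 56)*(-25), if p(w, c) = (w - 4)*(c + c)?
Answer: -1065000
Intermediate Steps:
p(w, c) = 2*c*(-4 + w) (p(w, c) = (-4 + w)*(2*c) = 2*c*(-4 + w))
r(y, h) = 8*y*(-4 + y) (r(y, h) = (2*y*(-4 + y))*4 = 8*y*(-4 + y))
r(-71, 56)*(-25) = (8*(-71)*(-4 - 71))*(-25) = (8*(-71)*(-75))*(-25) = 42600*(-25) = -1065000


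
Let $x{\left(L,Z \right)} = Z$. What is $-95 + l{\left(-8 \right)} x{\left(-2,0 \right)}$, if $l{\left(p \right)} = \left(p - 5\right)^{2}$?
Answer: $-95$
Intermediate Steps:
$l{\left(p \right)} = \left(-5 + p\right)^{2}$
$-95 + l{\left(-8 \right)} x{\left(-2,0 \right)} = -95 + \left(-5 - 8\right)^{2} \cdot 0 = -95 + \left(-13\right)^{2} \cdot 0 = -95 + 169 \cdot 0 = -95 + 0 = -95$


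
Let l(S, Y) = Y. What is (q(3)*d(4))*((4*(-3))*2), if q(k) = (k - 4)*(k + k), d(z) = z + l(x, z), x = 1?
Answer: 1152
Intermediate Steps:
d(z) = 2*z (d(z) = z + z = 2*z)
q(k) = 2*k*(-4 + k) (q(k) = (-4 + k)*(2*k) = 2*k*(-4 + k))
(q(3)*d(4))*((4*(-3))*2) = ((2*3*(-4 + 3))*(2*4))*((4*(-3))*2) = ((2*3*(-1))*8)*(-12*2) = -6*8*(-24) = -48*(-24) = 1152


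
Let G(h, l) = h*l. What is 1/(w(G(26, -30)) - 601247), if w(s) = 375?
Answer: -1/600872 ≈ -1.6642e-6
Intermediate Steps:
1/(w(G(26, -30)) - 601247) = 1/(375 - 601247) = 1/(-600872) = -1/600872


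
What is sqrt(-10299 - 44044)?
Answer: I*sqrt(54343) ≈ 233.12*I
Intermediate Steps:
sqrt(-10299 - 44044) = sqrt(-54343) = I*sqrt(54343)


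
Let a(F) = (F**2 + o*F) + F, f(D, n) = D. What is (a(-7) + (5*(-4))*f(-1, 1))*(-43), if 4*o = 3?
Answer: -9761/4 ≈ -2440.3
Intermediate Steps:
o = 3/4 (o = (1/4)*3 = 3/4 ≈ 0.75000)
a(F) = F**2 + 7*F/4 (a(F) = (F**2 + 3*F/4) + F = F**2 + 7*F/4)
(a(-7) + (5*(-4))*f(-1, 1))*(-43) = ((1/4)*(-7)*(7 + 4*(-7)) + (5*(-4))*(-1))*(-43) = ((1/4)*(-7)*(7 - 28) - 20*(-1))*(-43) = ((1/4)*(-7)*(-21) + 20)*(-43) = (147/4 + 20)*(-43) = (227/4)*(-43) = -9761/4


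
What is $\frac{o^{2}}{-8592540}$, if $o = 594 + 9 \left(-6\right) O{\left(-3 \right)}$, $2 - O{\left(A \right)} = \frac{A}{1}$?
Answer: $- \frac{8748}{716045} \approx -0.012217$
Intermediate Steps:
$O{\left(A \right)} = 2 - A$ ($O{\left(A \right)} = 2 - \frac{A}{1} = 2 - A 1 = 2 - A$)
$o = 324$ ($o = 594 + 9 \left(-6\right) \left(2 - -3\right) = 594 - 54 \left(2 + 3\right) = 594 - 270 = 324$)
$\frac{o^{2}}{-8592540} = \frac{324^{2}}{-8592540} = 104976 \left(- \frac{1}{8592540}\right) = - \frac{8748}{716045}$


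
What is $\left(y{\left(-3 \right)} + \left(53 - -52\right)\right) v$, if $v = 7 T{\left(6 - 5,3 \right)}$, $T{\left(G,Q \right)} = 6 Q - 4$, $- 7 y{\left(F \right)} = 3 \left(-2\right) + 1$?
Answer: $10360$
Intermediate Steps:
$y{\left(F \right)} = \frac{5}{7}$ ($y{\left(F \right)} = - \frac{3 \left(-2\right) + 1}{7} = - \frac{-6 + 1}{7} = \left(- \frac{1}{7}\right) \left(-5\right) = \frac{5}{7}$)
$T{\left(G,Q \right)} = -4 + 6 Q$
$v = 98$ ($v = 7 \left(-4 + 6 \cdot 3\right) = 7 \left(-4 + 18\right) = 7 \cdot 14 = 98$)
$\left(y{\left(-3 \right)} + \left(53 - -52\right)\right) v = \left(\frac{5}{7} + \left(53 - -52\right)\right) 98 = \left(\frac{5}{7} + \left(53 + 52\right)\right) 98 = \left(\frac{5}{7} + 105\right) 98 = \frac{740}{7} \cdot 98 = 10360$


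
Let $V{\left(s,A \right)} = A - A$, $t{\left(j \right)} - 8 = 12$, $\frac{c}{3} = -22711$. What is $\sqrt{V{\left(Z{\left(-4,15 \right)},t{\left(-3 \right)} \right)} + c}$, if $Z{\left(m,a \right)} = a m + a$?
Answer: $i \sqrt{68133} \approx 261.02 i$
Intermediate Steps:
$c = -68133$ ($c = 3 \left(-22711\right) = -68133$)
$Z{\left(m,a \right)} = a + a m$
$t{\left(j \right)} = 20$ ($t{\left(j \right)} = 8 + 12 = 20$)
$V{\left(s,A \right)} = 0$
$\sqrt{V{\left(Z{\left(-4,15 \right)},t{\left(-3 \right)} \right)} + c} = \sqrt{0 - 68133} = \sqrt{-68133} = i \sqrt{68133}$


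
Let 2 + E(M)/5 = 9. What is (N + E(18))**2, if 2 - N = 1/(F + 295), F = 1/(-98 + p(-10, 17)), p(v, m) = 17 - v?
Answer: 600403370449/438651136 ≈ 1368.8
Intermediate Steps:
E(M) = 35 (E(M) = -10 + 5*9 = -10 + 45 = 35)
F = -1/71 (F = 1/(-98 + (17 - 1*(-10))) = 1/(-98 + (17 + 10)) = 1/(-98 + 27) = 1/(-71) = -1/71 ≈ -0.014085)
N = 41817/20944 (N = 2 - 1/(-1/71 + 295) = 2 - 1/20944/71 = 2 - 1*71/20944 = 2 - 71/20944 = 41817/20944 ≈ 1.9966)
(N + E(18))**2 = (41817/20944 + 35)**2 = (774857/20944)**2 = 600403370449/438651136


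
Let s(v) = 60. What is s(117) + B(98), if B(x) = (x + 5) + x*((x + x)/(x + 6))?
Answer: 4520/13 ≈ 347.69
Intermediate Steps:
B(x) = 5 + x + 2*x²/(6 + x) (B(x) = (5 + x) + x*((2*x)/(6 + x)) = (5 + x) + x*(2*x/(6 + x)) = (5 + x) + 2*x²/(6 + x) = 5 + x + 2*x²/(6 + x))
s(117) + B(98) = 60 + (30 + 3*98² + 11*98)/(6 + 98) = 60 + (30 + 3*9604 + 1078)/104 = 60 + (30 + 28812 + 1078)/104 = 60 + (1/104)*29920 = 60 + 3740/13 = 4520/13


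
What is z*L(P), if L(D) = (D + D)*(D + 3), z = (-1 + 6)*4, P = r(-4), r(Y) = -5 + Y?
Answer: 2160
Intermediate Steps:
P = -9 (P = -5 - 4 = -9)
z = 20 (z = 5*4 = 20)
L(D) = 2*D*(3 + D) (L(D) = (2*D)*(3 + D) = 2*D*(3 + D))
z*L(P) = 20*(2*(-9)*(3 - 9)) = 20*(2*(-9)*(-6)) = 20*108 = 2160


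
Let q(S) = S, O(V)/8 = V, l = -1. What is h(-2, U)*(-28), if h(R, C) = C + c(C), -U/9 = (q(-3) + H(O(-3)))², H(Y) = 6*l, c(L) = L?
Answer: 40824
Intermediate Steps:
O(V) = 8*V
H(Y) = -6 (H(Y) = 6*(-1) = -6)
U = -729 (U = -9*(-3 - 6)² = -9*(-9)² = -9*81 = -729)
h(R, C) = 2*C (h(R, C) = C + C = 2*C)
h(-2, U)*(-28) = (2*(-729))*(-28) = -1458*(-28) = 40824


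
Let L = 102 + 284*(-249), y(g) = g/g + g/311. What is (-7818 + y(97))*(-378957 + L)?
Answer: 1092902605290/311 ≈ 3.5142e+9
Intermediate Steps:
y(g) = 1 + g/311 (y(g) = 1 + g*(1/311) = 1 + g/311)
L = -70614 (L = 102 - 70716 = -70614)
(-7818 + y(97))*(-378957 + L) = (-7818 + (1 + (1/311)*97))*(-378957 - 70614) = (-7818 + (1 + 97/311))*(-449571) = (-7818 + 408/311)*(-449571) = -2430990/311*(-449571) = 1092902605290/311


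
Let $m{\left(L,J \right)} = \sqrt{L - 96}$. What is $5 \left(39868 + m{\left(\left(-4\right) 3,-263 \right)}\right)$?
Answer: $199340 + 30 i \sqrt{3} \approx 1.9934 \cdot 10^{5} + 51.962 i$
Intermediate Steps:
$m{\left(L,J \right)} = \sqrt{-96 + L}$
$5 \left(39868 + m{\left(\left(-4\right) 3,-263 \right)}\right) = 5 \left(39868 + \sqrt{-96 - 12}\right) = 5 \left(39868 + \sqrt{-108}\right) = 5 \left(39868 + 6 i \sqrt{3}\right) = 199340 + 30 i \sqrt{3}$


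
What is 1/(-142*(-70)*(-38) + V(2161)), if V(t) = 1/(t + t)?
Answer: -4322/1632505839 ≈ -2.6475e-6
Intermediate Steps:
V(t) = 1/(2*t)
1/(-142*(-70)*(-38) + V(2161)) = 1/(-142*(-70)*(-38) + (½)/2161) = 1/(9940*(-38) + (½)*(1/2161)) = 1/(-377720 + 1/4322) = 1/(-1632505839/4322) = -4322/1632505839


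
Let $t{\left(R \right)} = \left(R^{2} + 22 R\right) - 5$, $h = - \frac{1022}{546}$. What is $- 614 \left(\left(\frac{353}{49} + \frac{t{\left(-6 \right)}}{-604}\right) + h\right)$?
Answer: $- \frac{1948765697}{577122} \approx -3376.7$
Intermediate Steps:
$h = - \frac{73}{39}$ ($h = \left(-1022\right) \frac{1}{546} = - \frac{73}{39} \approx -1.8718$)
$t{\left(R \right)} = -5 + R^{2} + 22 R$
$- 614 \left(\left(\frac{353}{49} + \frac{t{\left(-6 \right)}}{-604}\right) + h\right) = - 614 \left(\left(\frac{353}{49} + \frac{-5 + \left(-6\right)^{2} + 22 \left(-6\right)}{-604}\right) - \frac{73}{39}\right) = - 614 \left(\left(353 \cdot \frac{1}{49} + \left(-5 + 36 - 132\right) \left(- \frac{1}{604}\right)\right) - \frac{73}{39}\right) = - 614 \left(\left(\frac{353}{49} - - \frac{101}{604}\right) - \frac{73}{39}\right) = - 614 \left(\left(\frac{353}{49} + \frac{101}{604}\right) - \frac{73}{39}\right) = - 614 \left(\frac{218161}{29596} - \frac{73}{39}\right) = \left(-614\right) \frac{6347771}{1154244} = - \frac{1948765697}{577122}$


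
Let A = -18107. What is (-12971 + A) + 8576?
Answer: -22502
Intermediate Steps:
(-12971 + A) + 8576 = (-12971 - 18107) + 8576 = -31078 + 8576 = -22502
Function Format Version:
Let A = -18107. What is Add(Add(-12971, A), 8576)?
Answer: -22502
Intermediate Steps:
Add(Add(-12971, A), 8576) = Add(Add(-12971, -18107), 8576) = Add(-31078, 8576) = -22502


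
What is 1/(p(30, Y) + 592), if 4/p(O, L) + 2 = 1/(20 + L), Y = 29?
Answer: 97/57228 ≈ 0.0016950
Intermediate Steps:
p(O, L) = 4/(-2 + 1/(20 + L))
1/(p(30, Y) + 592) = 1/(4*(-20 - 1*29)/(39 + 2*29) + 592) = 1/(4*(-20 - 29)/(39 + 58) + 592) = 1/(4*(-49)/97 + 592) = 1/(4*(1/97)*(-49) + 592) = 1/(-196/97 + 592) = 1/(57228/97) = 97/57228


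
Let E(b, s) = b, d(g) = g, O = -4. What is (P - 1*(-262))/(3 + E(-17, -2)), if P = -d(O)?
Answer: -19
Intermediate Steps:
P = 4 (P = -1*(-4) = 4)
(P - 1*(-262))/(3 + E(-17, -2)) = (4 - 1*(-262))/(3 - 17) = (4 + 262)/(-14) = 266*(-1/14) = -19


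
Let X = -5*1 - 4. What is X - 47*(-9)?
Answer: 414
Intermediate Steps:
X = -9 (X = -5 - 4 = -9)
X - 47*(-9) = -9 - 47*(-9) = -9 + 423 = 414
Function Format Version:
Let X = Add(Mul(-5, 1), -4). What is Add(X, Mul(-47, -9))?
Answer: 414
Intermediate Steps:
X = -9 (X = Add(-5, -4) = -9)
Add(X, Mul(-47, -9)) = Add(-9, Mul(-47, -9)) = Add(-9, 423) = 414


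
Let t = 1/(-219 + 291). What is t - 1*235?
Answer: -16919/72 ≈ -234.99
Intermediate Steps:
t = 1/72 ≈ 0.013889
t - 1*235 = 1/72 - 1*235 = 1/72 - 235 = -16919/72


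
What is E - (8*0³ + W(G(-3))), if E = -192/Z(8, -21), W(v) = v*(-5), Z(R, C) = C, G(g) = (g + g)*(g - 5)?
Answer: 1744/7 ≈ 249.14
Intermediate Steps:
G(g) = 2*g*(-5 + g) (G(g) = (2*g)*(-5 + g) = 2*g*(-5 + g))
W(v) = -5*v
E = 64/7 (E = -192/(-21) = -192*(-1/21) = 64/7 ≈ 9.1429)
E - (8*0³ + W(G(-3))) = 64/7 - (8*0³ - 10*(-3)*(-5 - 3)) = 64/7 - (8*0 - 10*(-3)*(-8)) = 64/7 - (0 - 5*48) = 64/7 - (0 - 240) = 64/7 - 1*(-240) = 64/7 + 240 = 1744/7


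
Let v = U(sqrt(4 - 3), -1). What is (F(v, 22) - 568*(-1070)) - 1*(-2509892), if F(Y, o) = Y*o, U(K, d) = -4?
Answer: 3117564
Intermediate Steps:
v = -4
(F(v, 22) - 568*(-1070)) - 1*(-2509892) = (-4*22 - 568*(-1070)) - 1*(-2509892) = (-88 + 607760) + 2509892 = 607672 + 2509892 = 3117564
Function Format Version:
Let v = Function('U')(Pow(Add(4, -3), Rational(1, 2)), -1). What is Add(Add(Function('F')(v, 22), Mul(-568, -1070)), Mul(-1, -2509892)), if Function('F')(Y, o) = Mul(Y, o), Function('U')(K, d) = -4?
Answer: 3117564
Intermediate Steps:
v = -4
Add(Add(Function('F')(v, 22), Mul(-568, -1070)), Mul(-1, -2509892)) = Add(Add(Mul(-4, 22), Mul(-568, -1070)), Mul(-1, -2509892)) = Add(Add(-88, 607760), 2509892) = Add(607672, 2509892) = 3117564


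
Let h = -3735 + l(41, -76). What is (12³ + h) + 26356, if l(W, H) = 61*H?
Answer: 19713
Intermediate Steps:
h = -8371 (h = -3735 + 61*(-76) = -3735 - 4636 = -8371)
(12³ + h) + 26356 = (12³ - 8371) + 26356 = (1728 - 8371) + 26356 = -6643 + 26356 = 19713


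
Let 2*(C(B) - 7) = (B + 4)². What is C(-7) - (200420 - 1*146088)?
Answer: -108641/2 ≈ -54321.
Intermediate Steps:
C(B) = 7 + (4 + B)²/2 (C(B) = 7 + (B + 4)²/2 = 7 + (4 + B)²/2)
C(-7) - (200420 - 1*146088) = (7 + (4 - 7)²/2) - (200420 - 1*146088) = (7 + (½)*(-3)²) - (200420 - 146088) = (7 + (½)*9) - 1*54332 = (7 + 9/2) - 54332 = 23/2 - 54332 = -108641/2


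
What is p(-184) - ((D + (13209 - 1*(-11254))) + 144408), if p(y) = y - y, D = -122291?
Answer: -46580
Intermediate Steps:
p(y) = 0
p(-184) - ((D + (13209 - 1*(-11254))) + 144408) = 0 - ((-122291 + (13209 - 1*(-11254))) + 144408) = 0 - ((-122291 + (13209 + 11254)) + 144408) = 0 - ((-122291 + 24463) + 144408) = 0 - (-97828 + 144408) = 0 - 1*46580 = 0 - 46580 = -46580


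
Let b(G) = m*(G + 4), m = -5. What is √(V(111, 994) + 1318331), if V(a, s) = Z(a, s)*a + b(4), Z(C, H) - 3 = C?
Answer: √1330945 ≈ 1153.7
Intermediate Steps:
Z(C, H) = 3 + C
b(G) = -20 - 5*G (b(G) = -5*(G + 4) = -5*(4 + G) = -20 - 5*G)
V(a, s) = -40 + a*(3 + a) (V(a, s) = (3 + a)*a + (-20 - 5*4) = a*(3 + a) + (-20 - 20) = a*(3 + a) - 40 = -40 + a*(3 + a))
√(V(111, 994) + 1318331) = √((-40 + 111*(3 + 111)) + 1318331) = √((-40 + 111*114) + 1318331) = √((-40 + 12654) + 1318331) = √(12614 + 1318331) = √1330945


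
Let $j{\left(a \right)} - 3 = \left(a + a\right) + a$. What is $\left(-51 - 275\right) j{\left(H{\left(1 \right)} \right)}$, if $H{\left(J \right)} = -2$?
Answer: $978$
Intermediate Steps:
$j{\left(a \right)} = 3 + 3 a$ ($j{\left(a \right)} = 3 + \left(\left(a + a\right) + a\right) = 3 + \left(2 a + a\right) = 3 + 3 a$)
$\left(-51 - 275\right) j{\left(H{\left(1 \right)} \right)} = \left(-51 - 275\right) \left(3 + 3 \left(-2\right)\right) = - 326 \left(3 - 6\right) = \left(-326\right) \left(-3\right) = 978$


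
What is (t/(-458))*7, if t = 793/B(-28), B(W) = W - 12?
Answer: 5551/18320 ≈ 0.30300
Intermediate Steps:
B(W) = -12 + W
t = -793/40 (t = 793/(-12 - 28) = 793/(-40) = 793*(-1/40) = -793/40 ≈ -19.825)
(t/(-458))*7 = -793/40/(-458)*7 = -793/40*(-1/458)*7 = (793/18320)*7 = 5551/18320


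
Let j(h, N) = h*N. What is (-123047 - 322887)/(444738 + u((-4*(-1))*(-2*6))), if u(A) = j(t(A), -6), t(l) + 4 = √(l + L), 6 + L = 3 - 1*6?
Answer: -5509291603/5494812186 - 222967*I*√57/16484436558 ≈ -1.0026 - 0.00010212*I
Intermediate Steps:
L = -9 (L = -6 + (3 - 1*6) = -6 + (3 - 6) = -6 - 3 = -9)
t(l) = -4 + √(-9 + l) (t(l) = -4 + √(l - 9) = -4 + √(-9 + l))
j(h, N) = N*h
u(A) = 24 - 6*√(-9 + A) (u(A) = -6*(-4 + √(-9 + A)) = 24 - 6*√(-9 + A))
(-123047 - 322887)/(444738 + u((-4*(-1))*(-2*6))) = (-123047 - 322887)/(444738 + (24 - 6*√(-9 + (-4*(-1))*(-2*6)))) = -445934/(444738 + (24 - 6*√(-9 + 4*(-12)))) = -445934/(444738 + (24 - 6*√(-9 - 48))) = -445934/(444738 + (24 - 6*I*√57)) = -445934/(444762 - 6*I*√57)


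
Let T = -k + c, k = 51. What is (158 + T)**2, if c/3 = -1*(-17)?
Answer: 24964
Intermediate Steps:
c = 51 (c = 3*(-1*(-17)) = 3*17 = 51)
T = 0 (T = -1*51 + 51 = -51 + 51 = 0)
(158 + T)**2 = (158 + 0)**2 = 158**2 = 24964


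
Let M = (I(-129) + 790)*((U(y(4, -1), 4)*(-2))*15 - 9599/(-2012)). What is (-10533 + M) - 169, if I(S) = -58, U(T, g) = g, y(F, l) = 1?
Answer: -47810009/503 ≈ -95050.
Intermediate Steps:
M = -42426903/503 (M = (-58 + 790)*((4*(-2))*15 - 9599/(-2012)) = 732*(-8*15 - 9599*(-1/2012)) = 732*(-120 + 9599/2012) = 732*(-231841/2012) = -42426903/503 ≈ -84348.)
(-10533 + M) - 169 = (-10533 - 42426903/503) - 169 = -47725002/503 - 169 = -47810009/503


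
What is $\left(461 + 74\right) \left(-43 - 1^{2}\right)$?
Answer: $-23540$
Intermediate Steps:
$\left(461 + 74\right) \left(-43 - 1^{2}\right) = 535 \left(-43 - 1\right) = 535 \left(-44\right) = -23540$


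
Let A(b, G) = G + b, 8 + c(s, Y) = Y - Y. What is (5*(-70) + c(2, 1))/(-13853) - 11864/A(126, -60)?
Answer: -82164182/457149 ≈ -179.73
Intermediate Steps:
c(s, Y) = -8 (c(s, Y) = -8 + (Y - Y) = -8 + 0 = -8)
(5*(-70) + c(2, 1))/(-13853) - 11864/A(126, -60) = (5*(-70) - 8)/(-13853) - 11864/(-60 + 126) = (-350 - 8)*(-1/13853) - 11864/66 = -358*(-1/13853) - 11864*1/66 = 358/13853 - 5932/33 = -82164182/457149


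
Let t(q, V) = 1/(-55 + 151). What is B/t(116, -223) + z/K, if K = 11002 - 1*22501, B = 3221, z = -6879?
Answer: 1185227221/3833 ≈ 3.0922e+5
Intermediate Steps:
t(q, V) = 1/96
K = -11499 (K = 11002 - 22501 = -11499)
B/t(116, -223) + z/K = 3221/(1/96) - 6879/(-11499) = 3221*96 - 6879*(-1/11499) = 309216 + 2293/3833 = 1185227221/3833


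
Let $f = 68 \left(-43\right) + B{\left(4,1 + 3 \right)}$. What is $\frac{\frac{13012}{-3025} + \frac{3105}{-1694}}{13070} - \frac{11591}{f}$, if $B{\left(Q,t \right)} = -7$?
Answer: $\frac{6415025116217}{1622350999500} \approx 3.9542$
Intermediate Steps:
$f = -2931$ ($f = 68 \left(-43\right) - 7 = -2924 - 7 = -2931$)
$\frac{\frac{13012}{-3025} + \frac{3105}{-1694}}{13070} - \frac{11591}{f} = \frac{\frac{13012}{-3025} + \frac{3105}{-1694}}{13070} - \frac{11591}{-2931} = \left(13012 \left(- \frac{1}{3025}\right) + 3105 \left(- \frac{1}{1694}\right)\right) \frac{1}{13070} - - \frac{11591}{2931} = \left(- \frac{13012}{3025} - \frac{3105}{1694}\right) \frac{1}{13070} + \frac{11591}{2931} = \left(- \frac{259793}{42350}\right) \frac{1}{13070} + \frac{11591}{2931} = - \frac{259793}{553514500} + \frac{11591}{2931} = \frac{6415025116217}{1622350999500}$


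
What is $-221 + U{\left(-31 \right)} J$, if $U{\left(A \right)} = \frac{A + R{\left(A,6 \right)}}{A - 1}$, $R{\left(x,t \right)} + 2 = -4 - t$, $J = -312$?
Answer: $- \frac{2561}{4} \approx -640.25$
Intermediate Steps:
$R{\left(x,t \right)} = -6 - t$ ($R{\left(x,t \right)} = -2 - \left(4 + t\right) = -6 - t$)
$U{\left(A \right)} = \frac{-12 + A}{-1 + A}$ ($U{\left(A \right)} = \frac{A - 12}{A - 1} = \frac{A - 12}{-1 + A} = \frac{-12 + A}{-1 + A}$)
$-221 + U{\left(-31 \right)} J = -221 + \frac{-12 - 31}{-1 - 31} \left(-312\right) = -221 + \frac{1}{-32} \left(-43\right) \left(-312\right) = -221 + \left(- \frac{1}{32}\right) \left(-43\right) \left(-312\right) = -221 + \frac{43}{32} \left(-312\right) = -221 - \frac{1677}{4} = - \frac{2561}{4}$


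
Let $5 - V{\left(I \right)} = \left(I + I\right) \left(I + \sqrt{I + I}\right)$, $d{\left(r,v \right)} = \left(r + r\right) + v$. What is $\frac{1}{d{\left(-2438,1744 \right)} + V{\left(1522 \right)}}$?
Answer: $- \frac{4636095}{21465171339841} + \frac{6088 \sqrt{761}}{21465171339841} \approx -2.0816 \cdot 10^{-7}$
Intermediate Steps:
$d{\left(r,v \right)} = v + 2 r$ ($d{\left(r,v \right)} = 2 r + v = v + 2 r$)
$V{\left(I \right)} = 5 - 2 I \left(I + \sqrt{2} \sqrt{I}\right)$ ($V{\left(I \right)} = 5 - \left(I + I\right) \left(I + \sqrt{I + I}\right) = 5 - 2 I \left(I + \sqrt{2 I}\right) = 5 - 2 I \left(I + \sqrt{2} \sqrt{I}\right)$)
$\frac{1}{d{\left(-2438,1744 \right)} + V{\left(1522 \right)}} = \frac{1}{\left(1744 + 2 \left(-2438\right)\right) - \left(-5 + 4632968 + 2 \sqrt{2} \cdot 1522^{\frac{3}{2}}\right)} = \frac{1}{\left(1744 - 4876\right) - \left(4632963 + 2 \sqrt{2} \cdot 1522 \sqrt{1522}\right)} = \frac{1}{-3132 - \left(4632963 + 6088 \sqrt{761}\right)} = \frac{1}{-4636095 - 6088 \sqrt{761}}$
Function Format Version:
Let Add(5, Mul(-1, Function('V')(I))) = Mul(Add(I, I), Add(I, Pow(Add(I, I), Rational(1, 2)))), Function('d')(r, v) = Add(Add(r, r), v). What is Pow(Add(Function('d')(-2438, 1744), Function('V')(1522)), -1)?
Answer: Add(Rational(-4636095, 21465171339841), Mul(Rational(6088, 21465171339841), Pow(761, Rational(1, 2)))) ≈ -2.0816e-7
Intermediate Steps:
Function('d')(r, v) = Add(v, Mul(2, r)) (Function('d')(r, v) = Add(Mul(2, r), v) = Add(v, Mul(2, r)))
Function('V')(I) = Add(5, Mul(-2, I, Add(I, Mul(Pow(2, Rational(1, 2)), Pow(I, Rational(1, 2)))))) (Function('V')(I) = Add(5, Mul(-1, Mul(Add(I, I), Add(I, Pow(Add(I, I), Rational(1, 2)))))) = Add(5, Mul(-1, Mul(Mul(2, I), Add(I, Pow(Mul(2, I), Rational(1, 2)))))) = Add(5, Mul(-1, Mul(Mul(2, I), Add(I, Mul(Pow(2, Rational(1, 2)), Pow(I, Rational(1, 2))))))) = Add(5, Mul(-1, Mul(2, I, Add(I, Mul(Pow(2, Rational(1, 2)), Pow(I, Rational(1, 2))))))) = Add(5, Mul(-2, I, Add(I, Mul(Pow(2, Rational(1, 2)), Pow(I, Rational(1, 2)))))))
Pow(Add(Function('d')(-2438, 1744), Function('V')(1522)), -1) = Pow(Add(Add(1744, Mul(2, -2438)), Add(5, Mul(-2, Pow(1522, 2)), Mul(-2, Pow(2, Rational(1, 2)), Pow(1522, Rational(3, 2))))), -1) = Pow(Add(Add(1744, -4876), Add(5, Mul(-2, 2316484), Mul(-2, Pow(2, Rational(1, 2)), Mul(1522, Pow(1522, Rational(1, 2)))))), -1) = Pow(Add(-3132, Add(5, -4632968, Mul(-6088, Pow(761, Rational(1, 2))))), -1) = Pow(Add(-3132, Add(-4632963, Mul(-6088, Pow(761, Rational(1, 2))))), -1) = Pow(Add(-4636095, Mul(-6088, Pow(761, Rational(1, 2)))), -1)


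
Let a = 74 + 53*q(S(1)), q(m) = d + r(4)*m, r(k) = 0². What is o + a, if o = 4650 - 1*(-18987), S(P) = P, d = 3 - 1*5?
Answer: 23605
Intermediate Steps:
d = -2 (d = 3 - 5 = -2)
r(k) = 0
q(m) = -2 (q(m) = -2 + 0*m = -2 + 0 = -2)
a = -32 (a = 74 + 53*(-2) = 74 - 106 = -32)
o = 23637 (o = 4650 + 18987 = 23637)
o + a = 23637 - 32 = 23605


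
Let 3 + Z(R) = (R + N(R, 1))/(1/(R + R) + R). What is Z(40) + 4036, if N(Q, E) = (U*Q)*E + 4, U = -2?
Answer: 4302251/1067 ≈ 4032.1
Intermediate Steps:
N(Q, E) = 4 - 2*E*Q (N(Q, E) = (-2*Q)*E + 4 = -2*E*Q + 4 = 4 - 2*E*Q)
Z(R) = -3 + (4 - R)/(R + 1/(2*R)) (Z(R) = -3 + (R + (4 - 2*1*R))/(1/(R + R) + R) = -3 + (R + (4 - 2*R))/(1/(2*R) + R) = -3 + (4 - R)/(1/(2*R) + R) = -3 + (4 - R)/(R + 1/(2*R)))
Z(40) + 4036 = (-3 - 8*40² + 8*40)/(1 + 2*40²) + 4036 = (-3 - 8*1600 + 320)/(1 + 2*1600) + 4036 = (-3 - 12800 + 320)/(1 + 3200) + 4036 = -12483/3201 + 4036 = (1/3201)*(-12483) + 4036 = -4161/1067 + 4036 = 4302251/1067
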